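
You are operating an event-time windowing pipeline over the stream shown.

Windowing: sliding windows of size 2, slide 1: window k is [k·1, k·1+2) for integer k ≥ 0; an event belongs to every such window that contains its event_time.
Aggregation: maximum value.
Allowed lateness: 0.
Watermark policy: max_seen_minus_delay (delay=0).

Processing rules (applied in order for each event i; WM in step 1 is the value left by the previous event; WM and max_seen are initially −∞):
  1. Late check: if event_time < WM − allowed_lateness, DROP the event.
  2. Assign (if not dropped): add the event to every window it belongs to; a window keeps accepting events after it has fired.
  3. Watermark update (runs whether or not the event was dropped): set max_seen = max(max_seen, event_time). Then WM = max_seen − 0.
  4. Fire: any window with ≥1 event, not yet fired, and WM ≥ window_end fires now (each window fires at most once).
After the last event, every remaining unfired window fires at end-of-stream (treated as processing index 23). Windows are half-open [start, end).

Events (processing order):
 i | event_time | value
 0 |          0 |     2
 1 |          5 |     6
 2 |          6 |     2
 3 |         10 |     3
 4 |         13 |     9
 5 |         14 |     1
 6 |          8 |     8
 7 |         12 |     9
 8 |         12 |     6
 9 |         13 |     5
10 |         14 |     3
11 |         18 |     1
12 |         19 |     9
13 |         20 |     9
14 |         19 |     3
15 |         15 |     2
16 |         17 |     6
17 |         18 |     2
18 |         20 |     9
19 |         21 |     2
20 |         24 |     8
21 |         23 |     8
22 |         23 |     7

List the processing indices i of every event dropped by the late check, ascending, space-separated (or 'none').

6 7 8 9 14 15 16 17 21 22

i=0 t=0 v=2: → [0,2); WM=0
i=1 t=5 v=6: → [5,7),[4,6); WM=5; [0,2) fires=2
i=2 t=6 v=2: → [6,8),[5,7); WM=6; [4,6) fires=6
i=3 t=10 v=3: → [10,12),[9,11); WM=10; [5,7) fires=6 [6,8) fires=2
i=4 t=13 v=9: → [13,15),[12,14); WM=13; [9,11) fires=3 [10,12) fires=3
i=5 t=14 v=1: → [14,16),[13,15); WM=14; [12,14) fires=9
i=6 t=8 v=8: DROP (t<14-0); WM=14
i=7 t=12 v=9: DROP (t<14-0); WM=14
i=8 t=12 v=6: DROP (t<14-0); WM=14
i=9 t=13 v=5: DROP (t<14-0); WM=14
i=10 t=14 v=3: → [14,16),[13,15); WM=14
i=11 t=18 v=1: → [18,20),[17,19); WM=18; [13,15) fires=9 [14,16) fires=3
i=12 t=19 v=9: → [19,21),[18,20); WM=19; [17,19) fires=1
i=13 t=20 v=9: → [20,22),[19,21); WM=20; [18,20) fires=9
i=14 t=19 v=3: DROP (t<20-0); WM=20
i=15 t=15 v=2: DROP (t<20-0); WM=20
i=16 t=17 v=6: DROP (t<20-0); WM=20
i=17 t=18 v=2: DROP (t<20-0); WM=20
i=18 t=20 v=9: → [20,22),[19,21); WM=20
i=19 t=21 v=2: → [21,23),[20,22); WM=21; [19,21) fires=9
i=20 t=24 v=8: → [24,26),[23,25); WM=24; [20,22) fires=9 [21,23) fires=2
i=21 t=23 v=8: DROP (t<24-0); WM=24
i=22 t=23 v=7: DROP (t<24-0); WM=24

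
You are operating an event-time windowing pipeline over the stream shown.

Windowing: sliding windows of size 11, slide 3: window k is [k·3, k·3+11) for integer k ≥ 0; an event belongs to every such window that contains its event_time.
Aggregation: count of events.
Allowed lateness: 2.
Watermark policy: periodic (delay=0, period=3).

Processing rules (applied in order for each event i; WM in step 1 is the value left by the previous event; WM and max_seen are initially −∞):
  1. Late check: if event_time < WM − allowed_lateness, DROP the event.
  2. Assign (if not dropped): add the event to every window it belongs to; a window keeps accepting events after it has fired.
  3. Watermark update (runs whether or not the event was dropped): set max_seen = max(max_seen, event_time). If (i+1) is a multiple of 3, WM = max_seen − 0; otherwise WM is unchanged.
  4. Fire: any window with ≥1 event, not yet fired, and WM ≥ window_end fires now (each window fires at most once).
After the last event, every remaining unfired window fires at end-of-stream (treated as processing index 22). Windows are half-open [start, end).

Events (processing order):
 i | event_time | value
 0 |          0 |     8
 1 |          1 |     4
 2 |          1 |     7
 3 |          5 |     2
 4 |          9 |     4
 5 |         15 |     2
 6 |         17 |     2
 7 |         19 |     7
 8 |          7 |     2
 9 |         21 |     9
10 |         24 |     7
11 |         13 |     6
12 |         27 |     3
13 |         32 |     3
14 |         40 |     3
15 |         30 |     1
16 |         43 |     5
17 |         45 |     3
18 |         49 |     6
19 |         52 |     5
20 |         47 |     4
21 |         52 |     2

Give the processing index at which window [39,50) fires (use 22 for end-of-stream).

i=0 t=0 v=8: → [0,11); WM=−∞
i=1 t=1 v=4: → [0,11); WM=−∞
i=2 t=1 v=7: → [0,11); WM=1
i=3 t=5 v=2: → [3,14),[0,11); WM=1
i=4 t=9 v=4: → [9,20),[6,17),[3,14),[0,11); WM=1
i=5 t=15 v=2: → [15,26),[12,23),[9,20),[6,17); WM=15; [0,11) fires=5 [3,14) fires=2
i=6 t=17 v=2: → [15,26),[12,23),[9,20); WM=15
i=7 t=19 v=7: → [18,29),[15,26),[12,23),[9,20); WM=15
i=8 t=7 v=2: DROP (t<15-2); WM=19; [6,17) fires=2
i=9 t=21 v=9: → [21,32),[18,29),[15,26),[12,23); WM=19
i=10 t=24 v=7: → [24,35),[21,32),[18,29),[15,26); WM=19
i=11 t=13 v=6: DROP (t<19-2); WM=24; [9,20) fires=4 [12,23) fires=4
i=12 t=27 v=3: → [27,38),[24,35),[21,32),[18,29); WM=24
i=13 t=32 v=3: → [30,41),[27,38),[24,35); WM=24
i=14 t=40 v=3: → [39,50),[36,47),[33,44),[30,41); WM=40; [15,26) fires=5 [18,29) fires=4 [21,32) fires=3 [24,35) fires=3 [27,38) fires=2
i=15 t=30 v=1: DROP (t<40-2); WM=40
i=16 t=43 v=5: → [42,53),[39,50),[36,47),[33,44); WM=40
i=17 t=45 v=3: → [45,56),[42,53),[39,50),[36,47); WM=45; [30,41) fires=2 [33,44) fires=2
i=18 t=49 v=6: → [48,59),[45,56),[42,53),[39,50); WM=45
i=19 t=52 v=5: → [51,62),[48,59),[45,56),[42,53); WM=45
i=20 t=47 v=4: → [45,56),[42,53),[39,50); WM=52; [36,47) fires=3 [39,50) fires=5
i=21 t=52 v=2: → [51,62),[48,59),[45,56),[42,53); WM=52

20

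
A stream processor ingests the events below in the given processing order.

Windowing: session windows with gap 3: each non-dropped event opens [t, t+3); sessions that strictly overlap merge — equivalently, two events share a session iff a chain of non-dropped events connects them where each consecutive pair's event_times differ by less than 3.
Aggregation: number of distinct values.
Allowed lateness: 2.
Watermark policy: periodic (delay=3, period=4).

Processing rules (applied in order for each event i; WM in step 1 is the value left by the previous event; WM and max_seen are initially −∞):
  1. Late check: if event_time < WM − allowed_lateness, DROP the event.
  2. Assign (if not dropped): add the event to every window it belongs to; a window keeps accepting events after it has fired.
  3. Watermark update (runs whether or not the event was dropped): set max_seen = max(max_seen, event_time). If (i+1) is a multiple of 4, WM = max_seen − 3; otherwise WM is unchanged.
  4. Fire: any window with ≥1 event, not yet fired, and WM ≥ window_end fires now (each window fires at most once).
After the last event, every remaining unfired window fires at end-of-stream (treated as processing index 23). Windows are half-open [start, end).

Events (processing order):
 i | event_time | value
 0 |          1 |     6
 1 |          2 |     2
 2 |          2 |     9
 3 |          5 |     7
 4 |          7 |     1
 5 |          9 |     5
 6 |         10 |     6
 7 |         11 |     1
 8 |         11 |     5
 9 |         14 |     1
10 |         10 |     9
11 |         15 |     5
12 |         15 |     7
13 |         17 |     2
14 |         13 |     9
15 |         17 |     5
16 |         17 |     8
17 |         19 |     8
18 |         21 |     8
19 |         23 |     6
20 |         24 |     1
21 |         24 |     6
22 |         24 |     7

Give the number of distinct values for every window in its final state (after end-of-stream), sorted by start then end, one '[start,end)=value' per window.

i=0 t=1 v=6: → [1,4); WM=−∞
i=1 t=2 v=2: → [1,5); WM=−∞
i=2 t=2 v=9: → [1,5); WM=−∞
i=3 t=5 v=7: → [5,8); WM=2
i=4 t=7 v=1: → [5,10); WM=2
i=5 t=9 v=5: → [5,12); WM=2
i=6 t=10 v=6: → [5,13); WM=2
i=7 t=11 v=1: → [5,14); WM=8
i=8 t=11 v=5: → [5,14); WM=8
i=9 t=14 v=1: → [14,17); WM=8
i=10 t=10 v=9: → [5,14); WM=8
i=11 t=15 v=5: → [14,18); WM=12
i=12 t=15 v=7: → [14,18); WM=12
i=13 t=17 v=2: → [14,20); WM=12
i=14 t=13 v=9: → [5,20); WM=12
i=15 t=17 v=5: → [5,20); WM=14
i=16 t=17 v=8: → [5,20); WM=14
i=17 t=19 v=8: → [5,22); WM=14
i=18 t=21 v=8: → [5,24); WM=14
i=19 t=23 v=6: → [5,26); WM=20
i=20 t=24 v=1: → [5,27); WM=20
i=21 t=24 v=6: → [5,27); WM=20
i=22 t=24 v=7: → [5,27); WM=20

[1,5)=3 [5,27)=7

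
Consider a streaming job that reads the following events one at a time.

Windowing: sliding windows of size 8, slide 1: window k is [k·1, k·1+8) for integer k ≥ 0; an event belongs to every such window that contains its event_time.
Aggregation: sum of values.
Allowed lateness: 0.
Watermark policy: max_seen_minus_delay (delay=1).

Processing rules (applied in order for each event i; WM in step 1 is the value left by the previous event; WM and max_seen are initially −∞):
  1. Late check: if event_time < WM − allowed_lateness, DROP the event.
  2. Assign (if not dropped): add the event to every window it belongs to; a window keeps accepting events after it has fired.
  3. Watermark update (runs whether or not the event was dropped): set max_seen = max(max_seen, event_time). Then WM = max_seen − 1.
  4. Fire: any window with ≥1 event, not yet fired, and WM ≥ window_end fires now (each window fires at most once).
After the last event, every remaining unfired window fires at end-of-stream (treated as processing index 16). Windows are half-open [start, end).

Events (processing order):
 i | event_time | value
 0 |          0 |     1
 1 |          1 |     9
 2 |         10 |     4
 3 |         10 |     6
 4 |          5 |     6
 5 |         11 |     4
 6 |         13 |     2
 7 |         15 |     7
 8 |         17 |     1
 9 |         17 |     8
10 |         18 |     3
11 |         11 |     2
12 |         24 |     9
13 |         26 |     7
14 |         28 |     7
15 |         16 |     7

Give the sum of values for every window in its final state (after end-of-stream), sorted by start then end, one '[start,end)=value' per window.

[0,8)=10 [1,9)=9 [3,11)=10 [4,12)=14 [5,13)=14 [6,14)=16 [7,15)=16 [8,16)=23 [9,17)=23 [10,18)=32 [11,19)=25 [12,20)=21 [13,21)=21 [14,22)=19 [15,23)=19 [16,24)=12 [17,25)=21 [18,26)=12 [19,27)=16 [20,28)=16 [21,29)=23 [22,30)=23 [23,31)=23 [24,32)=23 [25,33)=14 [26,34)=14 [27,35)=7 [28,36)=7

i=0 t=0 v=1: → [0,8); WM=-1
i=1 t=1 v=9: → [1,9),[0,8); WM=0
i=2 t=10 v=4: → [10,18),[9,17),[8,16),[7,15),[6,14),[5,13),[4,12),[3,11); WM=9; [0,8) fires=10 [1,9) fires=9
i=3 t=10 v=6: → [10,18),[9,17),[8,16),[7,15),[6,14),[5,13),[4,12),[3,11); WM=9
i=4 t=5 v=6: DROP (t<9-0); WM=9
i=5 t=11 v=4: → [11,19),[10,18),[9,17),[8,16),[7,15),[6,14),[5,13),[4,12); WM=10
i=6 t=13 v=2: → [13,21),[12,20),[11,19),[10,18),[9,17),[8,16),[7,15),[6,14); WM=12; [3,11) fires=10 [4,12) fires=14
i=7 t=15 v=7: → [15,23),[14,22),[13,21),[12,20),[11,19),[10,18),[9,17),[8,16); WM=14; [5,13) fires=14 [6,14) fires=16
i=8 t=17 v=1: → [17,25),[16,24),[15,23),[14,22),[13,21),[12,20),[11,19),[10,18); WM=16; [7,15) fires=16 [8,16) fires=23
i=9 t=17 v=8: → [17,25),[16,24),[15,23),[14,22),[13,21),[12,20),[11,19),[10,18); WM=16
i=10 t=18 v=3: → [18,26),[17,25),[16,24),[15,23),[14,22),[13,21),[12,20),[11,19); WM=17; [9,17) fires=23
i=11 t=11 v=2: DROP (t<17-0); WM=17
i=12 t=24 v=9: → [24,32),[23,31),[22,30),[21,29),[20,28),[19,27),[18,26),[17,25); WM=23; [10,18) fires=32 [11,19) fires=25 [12,20) fires=21 [13,21) fires=21 [14,22) fires=19 [15,23) fires=19
i=13 t=26 v=7: → [26,34),[25,33),[24,32),[23,31),[22,30),[21,29),[20,28),[19,27); WM=25; [16,24) fires=12 [17,25) fires=21
i=14 t=28 v=7: → [28,36),[27,35),[26,34),[25,33),[24,32),[23,31),[22,30),[21,29); WM=27; [18,26) fires=12 [19,27) fires=16
i=15 t=16 v=7: DROP (t<27-0); WM=27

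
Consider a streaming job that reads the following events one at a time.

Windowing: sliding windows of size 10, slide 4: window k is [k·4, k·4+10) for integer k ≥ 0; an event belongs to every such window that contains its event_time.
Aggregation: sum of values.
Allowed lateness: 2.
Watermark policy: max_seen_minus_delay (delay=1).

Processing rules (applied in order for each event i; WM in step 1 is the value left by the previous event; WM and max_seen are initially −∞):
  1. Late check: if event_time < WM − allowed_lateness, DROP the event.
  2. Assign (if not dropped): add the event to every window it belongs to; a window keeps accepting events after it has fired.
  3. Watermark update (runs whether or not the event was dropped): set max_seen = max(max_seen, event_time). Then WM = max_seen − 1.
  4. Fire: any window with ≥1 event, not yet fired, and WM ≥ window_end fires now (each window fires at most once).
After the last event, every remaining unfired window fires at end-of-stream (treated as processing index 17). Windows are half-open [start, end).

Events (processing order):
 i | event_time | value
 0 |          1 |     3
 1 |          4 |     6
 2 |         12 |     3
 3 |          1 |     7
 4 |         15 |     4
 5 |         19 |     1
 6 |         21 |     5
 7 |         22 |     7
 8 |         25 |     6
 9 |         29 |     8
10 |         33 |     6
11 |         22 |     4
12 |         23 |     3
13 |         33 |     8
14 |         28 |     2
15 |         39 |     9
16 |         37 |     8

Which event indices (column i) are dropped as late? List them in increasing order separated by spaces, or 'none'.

i=0 t=1 v=3: → [0,10); WM=0
i=1 t=4 v=6: → [4,14),[0,10); WM=3
i=2 t=12 v=3: → [12,22),[8,18),[4,14); WM=11; [0,10) fires=9
i=3 t=1 v=7: DROP (t<11-2); WM=11
i=4 t=15 v=4: → [12,22),[8,18); WM=14; [4,14) fires=9
i=5 t=19 v=1: → [16,26),[12,22); WM=18; [8,18) fires=7
i=6 t=21 v=5: → [20,30),[16,26),[12,22); WM=20
i=7 t=22 v=7: → [20,30),[16,26); WM=21
i=8 t=25 v=6: → [24,34),[20,30),[16,26); WM=24; [12,22) fires=13
i=9 t=29 v=8: → [28,38),[24,34),[20,30); WM=28; [16,26) fires=19
i=10 t=33 v=6: → [32,42),[28,38),[24,34); WM=32; [20,30) fires=26
i=11 t=22 v=4: DROP (t<32-2); WM=32
i=12 t=23 v=3: DROP (t<32-2); WM=32
i=13 t=33 v=8: → [32,42),[28,38),[24,34); WM=32
i=14 t=28 v=2: DROP (t<32-2); WM=32
i=15 t=39 v=9: → [36,46),[32,42); WM=38; [24,34) fires=28 [28,38) fires=22
i=16 t=37 v=8: → [36,46),[32,42),[28,38); WM=38

3 11 12 14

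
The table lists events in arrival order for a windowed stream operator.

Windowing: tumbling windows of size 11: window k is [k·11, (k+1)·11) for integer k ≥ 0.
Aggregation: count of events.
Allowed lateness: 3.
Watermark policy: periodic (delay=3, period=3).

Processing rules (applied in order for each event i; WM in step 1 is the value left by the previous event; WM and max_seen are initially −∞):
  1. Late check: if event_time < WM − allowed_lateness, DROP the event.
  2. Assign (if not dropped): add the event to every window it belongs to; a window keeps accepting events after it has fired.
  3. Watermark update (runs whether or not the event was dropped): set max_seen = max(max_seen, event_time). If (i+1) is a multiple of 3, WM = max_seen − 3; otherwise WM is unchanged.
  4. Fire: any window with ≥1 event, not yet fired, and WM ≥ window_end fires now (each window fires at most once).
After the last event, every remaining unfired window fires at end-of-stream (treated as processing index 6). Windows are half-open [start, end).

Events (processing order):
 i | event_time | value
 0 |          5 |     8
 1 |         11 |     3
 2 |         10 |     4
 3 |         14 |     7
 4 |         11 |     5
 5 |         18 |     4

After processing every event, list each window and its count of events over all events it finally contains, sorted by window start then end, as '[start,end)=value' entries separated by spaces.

[0,11)=2 [11,22)=4

i=0 t=5 v=8: → [0,11); WM=−∞
i=1 t=11 v=3: → [11,22); WM=−∞
i=2 t=10 v=4: → [0,11); WM=8
i=3 t=14 v=7: → [11,22); WM=8
i=4 t=11 v=5: → [11,22); WM=8
i=5 t=18 v=4: → [11,22); WM=15; [0,11) fires=2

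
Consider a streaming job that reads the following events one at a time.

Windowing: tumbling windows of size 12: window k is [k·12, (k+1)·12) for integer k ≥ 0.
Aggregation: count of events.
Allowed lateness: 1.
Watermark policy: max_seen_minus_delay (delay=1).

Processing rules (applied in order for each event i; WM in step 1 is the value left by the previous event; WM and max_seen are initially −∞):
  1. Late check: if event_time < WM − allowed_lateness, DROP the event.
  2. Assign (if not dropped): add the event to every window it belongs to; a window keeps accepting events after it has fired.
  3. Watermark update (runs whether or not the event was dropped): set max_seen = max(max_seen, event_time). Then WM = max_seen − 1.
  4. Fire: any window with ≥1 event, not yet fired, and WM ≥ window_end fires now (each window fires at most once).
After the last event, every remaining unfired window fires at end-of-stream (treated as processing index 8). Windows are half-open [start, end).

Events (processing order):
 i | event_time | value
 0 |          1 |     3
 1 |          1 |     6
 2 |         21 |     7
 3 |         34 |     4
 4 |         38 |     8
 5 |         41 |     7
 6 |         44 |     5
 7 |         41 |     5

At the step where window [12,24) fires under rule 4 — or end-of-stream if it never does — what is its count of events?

1

i=0 t=1 v=3: → [0,12); WM=0
i=1 t=1 v=6: → [0,12); WM=0
i=2 t=21 v=7: → [12,24); WM=20; [0,12) fires=2
i=3 t=34 v=4: → [24,36); WM=33; [12,24) fires=1
i=4 t=38 v=8: → [36,48); WM=37; [24,36) fires=1
i=5 t=41 v=7: → [36,48); WM=40
i=6 t=44 v=5: → [36,48); WM=43
i=7 t=41 v=5: DROP (t<43-1); WM=43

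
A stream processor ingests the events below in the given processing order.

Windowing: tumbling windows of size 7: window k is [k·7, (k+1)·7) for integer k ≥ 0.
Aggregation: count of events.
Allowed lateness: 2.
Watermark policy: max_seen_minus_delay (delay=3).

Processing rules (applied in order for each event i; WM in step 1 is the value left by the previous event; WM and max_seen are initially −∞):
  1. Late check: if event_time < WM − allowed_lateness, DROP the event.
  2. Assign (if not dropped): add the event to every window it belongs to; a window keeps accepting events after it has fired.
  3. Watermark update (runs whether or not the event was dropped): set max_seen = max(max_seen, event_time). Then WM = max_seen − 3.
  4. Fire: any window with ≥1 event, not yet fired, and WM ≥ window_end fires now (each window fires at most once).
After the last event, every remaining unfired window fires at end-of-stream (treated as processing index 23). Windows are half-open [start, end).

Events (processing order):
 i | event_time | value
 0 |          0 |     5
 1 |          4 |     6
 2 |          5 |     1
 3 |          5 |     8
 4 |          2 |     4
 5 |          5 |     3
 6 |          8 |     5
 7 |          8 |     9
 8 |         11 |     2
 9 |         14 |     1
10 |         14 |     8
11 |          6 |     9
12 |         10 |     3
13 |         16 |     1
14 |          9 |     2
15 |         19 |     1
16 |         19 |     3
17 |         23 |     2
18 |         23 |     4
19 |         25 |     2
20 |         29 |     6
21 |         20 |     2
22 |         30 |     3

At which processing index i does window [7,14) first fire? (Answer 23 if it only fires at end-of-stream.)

i=0 t=0 v=5: → [0,7); WM=-3
i=1 t=4 v=6: → [0,7); WM=1
i=2 t=5 v=1: → [0,7); WM=2
i=3 t=5 v=8: → [0,7); WM=2
i=4 t=2 v=4: → [0,7); WM=2
i=5 t=5 v=3: → [0,7); WM=2
i=6 t=8 v=5: → [7,14); WM=5
i=7 t=8 v=9: → [7,14); WM=5
i=8 t=11 v=2: → [7,14); WM=8; [0,7) fires=6
i=9 t=14 v=1: → [14,21); WM=11
i=10 t=14 v=8: → [14,21); WM=11
i=11 t=6 v=9: DROP (t<11-2); WM=11
i=12 t=10 v=3: → [7,14); WM=11
i=13 t=16 v=1: → [14,21); WM=13
i=14 t=9 v=2: DROP (t<13-2); WM=13
i=15 t=19 v=1: → [14,21); WM=16; [7,14) fires=4
i=16 t=19 v=3: → [14,21); WM=16
i=17 t=23 v=2: → [21,28); WM=20
i=18 t=23 v=4: → [21,28); WM=20
i=19 t=25 v=2: → [21,28); WM=22; [14,21) fires=5
i=20 t=29 v=6: → [28,35); WM=26
i=21 t=20 v=2: DROP (t<26-2); WM=26
i=22 t=30 v=3: → [28,35); WM=27

15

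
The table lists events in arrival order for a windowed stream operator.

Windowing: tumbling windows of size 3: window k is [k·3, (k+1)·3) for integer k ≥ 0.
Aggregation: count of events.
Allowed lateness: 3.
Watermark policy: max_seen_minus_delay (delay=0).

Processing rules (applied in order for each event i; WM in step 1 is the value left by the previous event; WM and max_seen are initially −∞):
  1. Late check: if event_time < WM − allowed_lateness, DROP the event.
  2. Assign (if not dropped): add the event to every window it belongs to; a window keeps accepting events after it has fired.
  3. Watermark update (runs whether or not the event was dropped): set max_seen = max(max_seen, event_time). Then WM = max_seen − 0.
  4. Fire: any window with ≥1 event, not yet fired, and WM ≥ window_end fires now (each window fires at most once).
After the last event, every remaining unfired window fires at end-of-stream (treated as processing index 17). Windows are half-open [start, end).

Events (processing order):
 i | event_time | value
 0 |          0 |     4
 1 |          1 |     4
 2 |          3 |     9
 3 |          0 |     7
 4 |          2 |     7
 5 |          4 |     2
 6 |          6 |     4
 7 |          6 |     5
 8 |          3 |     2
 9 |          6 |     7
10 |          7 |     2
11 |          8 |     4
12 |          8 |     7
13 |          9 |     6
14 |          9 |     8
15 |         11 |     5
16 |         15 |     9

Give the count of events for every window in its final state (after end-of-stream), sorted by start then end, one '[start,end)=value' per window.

i=0 t=0 v=4: → [0,3); WM=0
i=1 t=1 v=4: → [0,3); WM=1
i=2 t=3 v=9: → [3,6); WM=3; [0,3) fires=2
i=3 t=0 v=7: → [0,3); WM=3
i=4 t=2 v=7: → [0,3); WM=3
i=5 t=4 v=2: → [3,6); WM=4
i=6 t=6 v=4: → [6,9); WM=6; [3,6) fires=2
i=7 t=6 v=5: → [6,9); WM=6
i=8 t=3 v=2: → [3,6); WM=6
i=9 t=6 v=7: → [6,9); WM=6
i=10 t=7 v=2: → [6,9); WM=7
i=11 t=8 v=4: → [6,9); WM=8
i=12 t=8 v=7: → [6,9); WM=8
i=13 t=9 v=6: → [9,12); WM=9; [6,9) fires=6
i=14 t=9 v=8: → [9,12); WM=9
i=15 t=11 v=5: → [9,12); WM=11
i=16 t=15 v=9: → [15,18); WM=15; [9,12) fires=3

[0,3)=4 [3,6)=3 [6,9)=6 [9,12)=3 [15,18)=1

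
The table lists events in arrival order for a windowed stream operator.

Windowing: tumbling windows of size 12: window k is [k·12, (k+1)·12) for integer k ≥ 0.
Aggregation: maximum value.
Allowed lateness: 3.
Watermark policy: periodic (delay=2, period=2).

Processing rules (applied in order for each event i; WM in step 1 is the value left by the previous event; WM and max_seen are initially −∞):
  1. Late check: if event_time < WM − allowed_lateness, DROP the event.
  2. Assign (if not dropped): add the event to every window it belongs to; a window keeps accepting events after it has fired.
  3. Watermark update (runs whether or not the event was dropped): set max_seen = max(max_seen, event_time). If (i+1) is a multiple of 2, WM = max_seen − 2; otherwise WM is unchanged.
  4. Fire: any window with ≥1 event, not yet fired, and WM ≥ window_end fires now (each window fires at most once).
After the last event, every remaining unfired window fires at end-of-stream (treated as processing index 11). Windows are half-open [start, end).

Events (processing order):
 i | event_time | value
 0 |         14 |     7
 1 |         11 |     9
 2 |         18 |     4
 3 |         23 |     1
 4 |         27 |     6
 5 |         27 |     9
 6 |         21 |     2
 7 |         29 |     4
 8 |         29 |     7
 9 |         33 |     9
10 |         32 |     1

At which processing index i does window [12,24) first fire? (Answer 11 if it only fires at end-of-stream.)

i=0 t=14 v=7: → [12,24); WM=−∞
i=1 t=11 v=9: → [0,12); WM=12; [0,12) fires=9
i=2 t=18 v=4: → [12,24); WM=12
i=3 t=23 v=1: → [12,24); WM=21
i=4 t=27 v=6: → [24,36); WM=21
i=5 t=27 v=9: → [24,36); WM=25; [12,24) fires=7
i=6 t=21 v=2: DROP (t<25-3); WM=25
i=7 t=29 v=4: → [24,36); WM=27
i=8 t=29 v=7: → [24,36); WM=27
i=9 t=33 v=9: → [24,36); WM=31
i=10 t=32 v=1: → [24,36); WM=31

5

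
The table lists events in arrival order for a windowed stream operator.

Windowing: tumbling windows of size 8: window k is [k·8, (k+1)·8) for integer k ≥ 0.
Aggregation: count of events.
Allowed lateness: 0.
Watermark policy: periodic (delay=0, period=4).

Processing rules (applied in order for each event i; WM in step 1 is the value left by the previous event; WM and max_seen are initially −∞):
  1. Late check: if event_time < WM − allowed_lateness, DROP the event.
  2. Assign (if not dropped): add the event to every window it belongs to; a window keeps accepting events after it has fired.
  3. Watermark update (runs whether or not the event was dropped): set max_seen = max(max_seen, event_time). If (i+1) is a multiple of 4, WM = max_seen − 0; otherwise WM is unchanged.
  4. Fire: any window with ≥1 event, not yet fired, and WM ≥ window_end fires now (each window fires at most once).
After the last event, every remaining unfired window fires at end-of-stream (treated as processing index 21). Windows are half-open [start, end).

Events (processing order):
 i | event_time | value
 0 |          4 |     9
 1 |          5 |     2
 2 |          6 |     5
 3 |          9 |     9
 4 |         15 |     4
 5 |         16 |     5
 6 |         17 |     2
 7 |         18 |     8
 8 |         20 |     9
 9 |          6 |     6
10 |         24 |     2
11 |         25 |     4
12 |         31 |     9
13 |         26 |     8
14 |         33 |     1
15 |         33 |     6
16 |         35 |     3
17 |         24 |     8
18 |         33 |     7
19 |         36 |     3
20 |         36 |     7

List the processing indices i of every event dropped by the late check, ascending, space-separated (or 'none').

9 17

i=0 t=4 v=9: → [0,8); WM=−∞
i=1 t=5 v=2: → [0,8); WM=−∞
i=2 t=6 v=5: → [0,8); WM=−∞
i=3 t=9 v=9: → [8,16); WM=9; [0,8) fires=3
i=4 t=15 v=4: → [8,16); WM=9
i=5 t=16 v=5: → [16,24); WM=9
i=6 t=17 v=2: → [16,24); WM=9
i=7 t=18 v=8: → [16,24); WM=18; [8,16) fires=2
i=8 t=20 v=9: → [16,24); WM=18
i=9 t=6 v=6: DROP (t<18-0); WM=18
i=10 t=24 v=2: → [24,32); WM=18
i=11 t=25 v=4: → [24,32); WM=25; [16,24) fires=4
i=12 t=31 v=9: → [24,32); WM=25
i=13 t=26 v=8: → [24,32); WM=25
i=14 t=33 v=1: → [32,40); WM=25
i=15 t=33 v=6: → [32,40); WM=33; [24,32) fires=4
i=16 t=35 v=3: → [32,40); WM=33
i=17 t=24 v=8: DROP (t<33-0); WM=33
i=18 t=33 v=7: → [32,40); WM=33
i=19 t=36 v=3: → [32,40); WM=36
i=20 t=36 v=7: → [32,40); WM=36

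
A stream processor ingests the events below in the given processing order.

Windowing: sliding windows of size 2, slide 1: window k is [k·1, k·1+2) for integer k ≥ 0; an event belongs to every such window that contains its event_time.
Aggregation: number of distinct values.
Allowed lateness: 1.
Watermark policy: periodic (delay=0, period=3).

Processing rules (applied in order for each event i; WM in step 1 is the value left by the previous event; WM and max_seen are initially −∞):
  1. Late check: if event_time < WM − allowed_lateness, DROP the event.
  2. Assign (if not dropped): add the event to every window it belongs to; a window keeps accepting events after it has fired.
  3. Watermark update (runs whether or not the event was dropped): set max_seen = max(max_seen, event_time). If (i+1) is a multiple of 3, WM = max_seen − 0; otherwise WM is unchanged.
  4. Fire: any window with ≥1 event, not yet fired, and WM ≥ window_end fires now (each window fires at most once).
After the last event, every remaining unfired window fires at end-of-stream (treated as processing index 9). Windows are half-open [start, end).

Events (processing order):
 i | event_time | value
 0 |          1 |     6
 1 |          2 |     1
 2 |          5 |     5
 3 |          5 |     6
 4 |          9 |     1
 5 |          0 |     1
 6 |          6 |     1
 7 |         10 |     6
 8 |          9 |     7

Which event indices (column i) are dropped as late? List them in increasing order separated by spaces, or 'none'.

5 6

i=0 t=1 v=6: → [1,3),[0,2); WM=−∞
i=1 t=2 v=1: → [2,4),[1,3); WM=−∞
i=2 t=5 v=5: → [5,7),[4,6); WM=5; [0,2) fires=1 [1,3) fires=2 [2,4) fires=1
i=3 t=5 v=6: → [5,7),[4,6); WM=5
i=4 t=9 v=1: → [9,11),[8,10); WM=5
i=5 t=0 v=1: DROP (t<5-1); WM=9; [4,6) fires=2 [5,7) fires=2
i=6 t=6 v=1: DROP (t<9-1); WM=9
i=7 t=10 v=6: → [10,12),[9,11); WM=9
i=8 t=9 v=7: → [9,11),[8,10); WM=10; [8,10) fires=2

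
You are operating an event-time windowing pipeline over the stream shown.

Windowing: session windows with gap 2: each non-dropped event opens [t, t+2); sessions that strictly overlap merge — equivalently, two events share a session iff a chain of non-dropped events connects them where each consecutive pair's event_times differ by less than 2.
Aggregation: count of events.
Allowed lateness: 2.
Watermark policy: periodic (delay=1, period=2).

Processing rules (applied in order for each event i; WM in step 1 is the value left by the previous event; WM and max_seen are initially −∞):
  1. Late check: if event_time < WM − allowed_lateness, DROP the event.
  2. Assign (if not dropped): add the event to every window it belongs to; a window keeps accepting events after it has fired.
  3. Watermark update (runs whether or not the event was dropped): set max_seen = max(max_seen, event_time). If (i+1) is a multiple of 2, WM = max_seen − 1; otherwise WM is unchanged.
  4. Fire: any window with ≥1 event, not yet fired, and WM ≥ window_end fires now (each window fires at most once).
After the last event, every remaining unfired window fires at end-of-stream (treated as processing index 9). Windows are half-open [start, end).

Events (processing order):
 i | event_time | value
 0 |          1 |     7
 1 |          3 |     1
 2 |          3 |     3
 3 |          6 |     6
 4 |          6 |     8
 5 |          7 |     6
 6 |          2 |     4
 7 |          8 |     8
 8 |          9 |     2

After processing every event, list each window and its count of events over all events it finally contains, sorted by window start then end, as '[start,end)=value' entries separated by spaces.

[1,3)=1 [3,5)=2 [6,11)=5

i=0 t=1 v=7: → [1,3); WM=−∞
i=1 t=3 v=1: → [3,5); WM=2
i=2 t=3 v=3: → [3,5); WM=2
i=3 t=6 v=6: → [6,8); WM=5
i=4 t=6 v=8: → [6,8); WM=5
i=5 t=7 v=6: → [6,9); WM=6
i=6 t=2 v=4: DROP (t<6-2); WM=6
i=7 t=8 v=8: → [6,10); WM=7
i=8 t=9 v=2: → [6,11); WM=7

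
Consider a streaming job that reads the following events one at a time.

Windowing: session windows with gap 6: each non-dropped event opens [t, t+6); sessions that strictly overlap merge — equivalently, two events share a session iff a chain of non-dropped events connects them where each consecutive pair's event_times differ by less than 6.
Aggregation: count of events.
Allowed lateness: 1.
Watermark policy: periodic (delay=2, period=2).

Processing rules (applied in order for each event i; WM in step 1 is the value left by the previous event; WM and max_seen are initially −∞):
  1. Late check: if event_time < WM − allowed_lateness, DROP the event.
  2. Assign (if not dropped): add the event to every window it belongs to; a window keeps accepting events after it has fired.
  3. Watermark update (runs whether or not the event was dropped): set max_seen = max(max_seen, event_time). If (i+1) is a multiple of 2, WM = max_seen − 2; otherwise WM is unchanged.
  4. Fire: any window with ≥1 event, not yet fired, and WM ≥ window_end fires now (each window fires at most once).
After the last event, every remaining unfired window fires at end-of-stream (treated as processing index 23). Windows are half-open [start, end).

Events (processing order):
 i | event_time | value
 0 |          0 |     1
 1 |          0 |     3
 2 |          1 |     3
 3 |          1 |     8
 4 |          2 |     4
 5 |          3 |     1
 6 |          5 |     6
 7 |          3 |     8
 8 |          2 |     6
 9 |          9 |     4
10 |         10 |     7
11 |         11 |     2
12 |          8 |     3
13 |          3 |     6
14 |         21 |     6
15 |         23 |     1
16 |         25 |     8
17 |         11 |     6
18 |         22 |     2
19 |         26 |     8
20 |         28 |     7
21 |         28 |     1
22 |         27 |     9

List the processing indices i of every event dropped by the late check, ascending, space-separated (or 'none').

i=0 t=0 v=1: → [0,6); WM=−∞
i=1 t=0 v=3: → [0,6); WM=-2
i=2 t=1 v=3: → [0,7); WM=-2
i=3 t=1 v=8: → [0,7); WM=-1
i=4 t=2 v=4: → [0,8); WM=-1
i=5 t=3 v=1: → [0,9); WM=1
i=6 t=5 v=6: → [0,11); WM=1
i=7 t=3 v=8: → [0,11); WM=3
i=8 t=2 v=6: → [0,11); WM=3
i=9 t=9 v=4: → [0,15); WM=7
i=10 t=10 v=7: → [0,16); WM=7
i=11 t=11 v=2: → [0,17); WM=9
i=12 t=8 v=3: → [0,17); WM=9
i=13 t=3 v=6: DROP (t<9-1); WM=9
i=14 t=21 v=6: → [21,27); WM=9
i=15 t=23 v=1: → [21,29); WM=21
i=16 t=25 v=8: → [21,31); WM=21
i=17 t=11 v=6: DROP (t<21-1); WM=23
i=18 t=22 v=2: → [21,31); WM=23
i=19 t=26 v=8: → [21,32); WM=24
i=20 t=28 v=7: → [21,34); WM=24
i=21 t=28 v=1: → [21,34); WM=26
i=22 t=27 v=9: → [21,34); WM=26

13 17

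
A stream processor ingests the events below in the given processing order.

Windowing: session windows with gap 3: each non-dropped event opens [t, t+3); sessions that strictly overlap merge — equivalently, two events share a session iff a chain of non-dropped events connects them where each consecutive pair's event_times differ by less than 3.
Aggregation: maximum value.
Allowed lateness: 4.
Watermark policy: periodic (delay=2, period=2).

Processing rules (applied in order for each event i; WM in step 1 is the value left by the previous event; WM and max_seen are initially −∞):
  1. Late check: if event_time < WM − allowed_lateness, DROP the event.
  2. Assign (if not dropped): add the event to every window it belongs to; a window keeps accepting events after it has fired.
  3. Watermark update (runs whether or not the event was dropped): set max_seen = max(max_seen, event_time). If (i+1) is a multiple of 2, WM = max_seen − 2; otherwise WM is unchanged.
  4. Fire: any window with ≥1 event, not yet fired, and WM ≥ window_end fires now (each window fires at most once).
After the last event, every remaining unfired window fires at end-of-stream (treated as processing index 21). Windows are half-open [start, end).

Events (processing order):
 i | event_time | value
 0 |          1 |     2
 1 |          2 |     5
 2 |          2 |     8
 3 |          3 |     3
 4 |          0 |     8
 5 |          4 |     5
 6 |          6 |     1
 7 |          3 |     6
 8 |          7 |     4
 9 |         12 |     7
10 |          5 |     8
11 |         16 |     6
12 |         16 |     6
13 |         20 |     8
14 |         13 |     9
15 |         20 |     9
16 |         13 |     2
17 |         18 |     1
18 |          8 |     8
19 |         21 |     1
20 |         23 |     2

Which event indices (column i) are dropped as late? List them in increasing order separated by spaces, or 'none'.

i=0 t=1 v=2: → [1,4); WM=−∞
i=1 t=2 v=5: → [1,5); WM=0
i=2 t=2 v=8: → [1,5); WM=0
i=3 t=3 v=3: → [1,6); WM=1
i=4 t=0 v=8: → [0,6); WM=1
i=5 t=4 v=5: → [0,7); WM=2
i=6 t=6 v=1: → [0,9); WM=2
i=7 t=3 v=6: → [0,9); WM=4
i=8 t=7 v=4: → [0,10); WM=4
i=9 t=12 v=7: → [12,15); WM=10
i=10 t=5 v=8: DROP (t<10-4); WM=10
i=11 t=16 v=6: → [16,19); WM=14
i=12 t=16 v=6: → [16,19); WM=14
i=13 t=20 v=8: → [20,23); WM=18
i=14 t=13 v=9: DROP (t<18-4); WM=18
i=15 t=20 v=9: → [20,23); WM=18
i=16 t=13 v=2: DROP (t<18-4); WM=18
i=17 t=18 v=1: → [16,23); WM=18
i=18 t=8 v=8: DROP (t<18-4); WM=18
i=19 t=21 v=1: → [16,24); WM=19
i=20 t=23 v=2: → [16,26); WM=19

10 14 16 18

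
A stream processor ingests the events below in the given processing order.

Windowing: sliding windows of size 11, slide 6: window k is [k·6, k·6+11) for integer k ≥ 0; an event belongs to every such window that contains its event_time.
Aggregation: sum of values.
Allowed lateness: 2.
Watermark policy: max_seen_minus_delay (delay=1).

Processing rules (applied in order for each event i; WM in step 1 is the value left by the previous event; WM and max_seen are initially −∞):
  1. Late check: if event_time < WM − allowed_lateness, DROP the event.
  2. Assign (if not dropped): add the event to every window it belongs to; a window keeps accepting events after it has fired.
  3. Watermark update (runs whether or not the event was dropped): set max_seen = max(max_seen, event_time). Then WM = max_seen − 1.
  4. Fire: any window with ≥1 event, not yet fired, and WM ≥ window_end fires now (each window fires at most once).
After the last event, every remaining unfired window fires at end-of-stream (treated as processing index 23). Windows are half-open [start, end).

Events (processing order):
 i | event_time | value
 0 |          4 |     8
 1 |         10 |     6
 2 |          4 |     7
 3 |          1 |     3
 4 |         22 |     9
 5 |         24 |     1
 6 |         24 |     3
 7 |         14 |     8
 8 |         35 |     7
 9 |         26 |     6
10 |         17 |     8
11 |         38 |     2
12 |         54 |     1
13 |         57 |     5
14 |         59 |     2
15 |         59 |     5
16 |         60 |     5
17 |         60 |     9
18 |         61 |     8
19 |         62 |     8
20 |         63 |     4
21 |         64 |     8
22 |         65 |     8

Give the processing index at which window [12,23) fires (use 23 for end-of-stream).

5

i=0 t=4 v=8: → [0,11); WM=3
i=1 t=10 v=6: → [6,17),[0,11); WM=9
i=2 t=4 v=7: DROP (t<9-2); WM=9
i=3 t=1 v=3: DROP (t<9-2); WM=9
i=4 t=22 v=9: → [18,29),[12,23); WM=21; [0,11) fires=14 [6,17) fires=6
i=5 t=24 v=1: → [24,35),[18,29); WM=23; [12,23) fires=9
i=6 t=24 v=3: → [24,35),[18,29); WM=23
i=7 t=14 v=8: DROP (t<23-2); WM=23
i=8 t=35 v=7: → [30,41); WM=34; [18,29) fires=13
i=9 t=26 v=6: DROP (t<34-2); WM=34
i=10 t=17 v=8: DROP (t<34-2); WM=34
i=11 t=38 v=2: → [36,47),[30,41); WM=37; [24,35) fires=4
i=12 t=54 v=1: → [54,65),[48,59); WM=53; [30,41) fires=9 [36,47) fires=2
i=13 t=57 v=5: → [54,65),[48,59); WM=56
i=14 t=59 v=2: → [54,65); WM=58
i=15 t=59 v=5: → [54,65); WM=58
i=16 t=60 v=5: → [60,71),[54,65); WM=59; [48,59) fires=6
i=17 t=60 v=9: → [60,71),[54,65); WM=59
i=18 t=61 v=8: → [60,71),[54,65); WM=60
i=19 t=62 v=8: → [60,71),[54,65); WM=61
i=20 t=63 v=4: → [60,71),[54,65); WM=62
i=21 t=64 v=8: → [60,71),[54,65); WM=63
i=22 t=65 v=8: → [60,71); WM=64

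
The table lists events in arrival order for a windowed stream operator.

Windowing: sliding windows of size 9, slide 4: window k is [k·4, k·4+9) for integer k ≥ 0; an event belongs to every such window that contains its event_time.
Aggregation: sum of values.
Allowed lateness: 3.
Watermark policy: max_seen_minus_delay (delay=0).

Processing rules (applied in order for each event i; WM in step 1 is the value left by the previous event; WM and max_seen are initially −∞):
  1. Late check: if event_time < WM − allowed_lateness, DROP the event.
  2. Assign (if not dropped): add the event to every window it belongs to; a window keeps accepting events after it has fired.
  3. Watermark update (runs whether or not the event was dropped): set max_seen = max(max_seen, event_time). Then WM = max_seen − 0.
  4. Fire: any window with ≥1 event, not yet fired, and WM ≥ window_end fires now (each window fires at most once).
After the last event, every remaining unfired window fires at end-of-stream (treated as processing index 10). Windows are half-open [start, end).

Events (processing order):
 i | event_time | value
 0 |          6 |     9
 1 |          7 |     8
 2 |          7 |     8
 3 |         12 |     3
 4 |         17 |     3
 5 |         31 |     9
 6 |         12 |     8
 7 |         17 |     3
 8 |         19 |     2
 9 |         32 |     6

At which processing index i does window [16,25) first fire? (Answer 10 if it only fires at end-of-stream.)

5

i=0 t=6 v=9: → [4,13),[0,9); WM=6
i=1 t=7 v=8: → [4,13),[0,9); WM=7
i=2 t=7 v=8: → [4,13),[0,9); WM=7
i=3 t=12 v=3: → [12,21),[8,17),[4,13); WM=12; [0,9) fires=25
i=4 t=17 v=3: → [16,25),[12,21); WM=17; [4,13) fires=28 [8,17) fires=3
i=5 t=31 v=9: → [28,37),[24,33); WM=31; [12,21) fires=6 [16,25) fires=3
i=6 t=12 v=8: DROP (t<31-3); WM=31
i=7 t=17 v=3: DROP (t<31-3); WM=31
i=8 t=19 v=2: DROP (t<31-3); WM=31
i=9 t=32 v=6: → [32,41),[28,37),[24,33); WM=32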